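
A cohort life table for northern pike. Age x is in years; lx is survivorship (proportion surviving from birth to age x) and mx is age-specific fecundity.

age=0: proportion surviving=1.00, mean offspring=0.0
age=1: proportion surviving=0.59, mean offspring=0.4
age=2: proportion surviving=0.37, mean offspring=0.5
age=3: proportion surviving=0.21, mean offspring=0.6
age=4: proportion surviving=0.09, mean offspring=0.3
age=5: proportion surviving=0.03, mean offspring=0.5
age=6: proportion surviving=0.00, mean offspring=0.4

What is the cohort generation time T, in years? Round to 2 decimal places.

1.98

lx·mx: 0, 0.236, 0.185, 0.126, 0.027, 0.015, 0 → R0 = 0.589
x·lx·mx: 0, 0.236, 0.37, 0.378, 0.108, 0.075, 0 → Σ = 1.167
T = 1.167 / 0.589 = 1.981324… → 1.98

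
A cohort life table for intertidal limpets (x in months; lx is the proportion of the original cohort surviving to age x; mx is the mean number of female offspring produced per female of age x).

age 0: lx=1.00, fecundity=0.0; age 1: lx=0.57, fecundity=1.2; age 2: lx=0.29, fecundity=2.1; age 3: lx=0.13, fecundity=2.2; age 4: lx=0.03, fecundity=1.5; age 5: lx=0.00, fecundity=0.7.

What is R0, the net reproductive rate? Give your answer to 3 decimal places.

1.624

lx·mx by age: 0, 0.684, 0.609, 0.286, 0.045, 0
R0 = Σ lx·mx = 1.624 → 1.624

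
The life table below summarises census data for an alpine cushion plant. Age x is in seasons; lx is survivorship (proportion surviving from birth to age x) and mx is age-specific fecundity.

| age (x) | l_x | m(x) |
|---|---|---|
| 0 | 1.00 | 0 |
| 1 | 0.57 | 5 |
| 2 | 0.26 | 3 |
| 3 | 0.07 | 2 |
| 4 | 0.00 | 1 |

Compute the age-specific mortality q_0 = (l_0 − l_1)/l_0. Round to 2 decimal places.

q_0 = (l_0 − l_1) / l_0 = (1 − 0.57) / 1
     = 0.43 / 1 = 0.43 → 0.43

0.43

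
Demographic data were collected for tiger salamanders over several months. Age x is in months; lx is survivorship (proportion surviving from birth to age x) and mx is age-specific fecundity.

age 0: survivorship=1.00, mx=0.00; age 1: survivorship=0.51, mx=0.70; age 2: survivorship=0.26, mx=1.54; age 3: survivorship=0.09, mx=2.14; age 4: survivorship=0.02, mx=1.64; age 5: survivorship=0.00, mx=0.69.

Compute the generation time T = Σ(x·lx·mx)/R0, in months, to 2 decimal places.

1.90

lx·mx: 0, 0.357, 0.4004, 0.1926, 0.0328, 0 → R0 = 0.9828
x·lx·mx: 0, 0.357, 0.8008, 0.5778, 0.1312, 0 → Σ = 1.8668
T = 1.8668 / 0.9828 = 1.899471… → 1.90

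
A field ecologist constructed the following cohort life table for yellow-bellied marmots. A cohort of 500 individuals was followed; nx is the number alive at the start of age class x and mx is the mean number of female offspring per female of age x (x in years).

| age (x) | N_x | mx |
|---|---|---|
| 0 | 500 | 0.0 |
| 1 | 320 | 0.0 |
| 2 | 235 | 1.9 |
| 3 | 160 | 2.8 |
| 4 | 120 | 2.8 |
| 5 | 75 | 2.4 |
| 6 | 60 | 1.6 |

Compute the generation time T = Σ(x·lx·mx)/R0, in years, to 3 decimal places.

lx = nx/n0 = nx/500: 1, 0.64, 0.47, 0.32, 0.24, 0.15, 0.12
lx·mx: 0, 0, 0.893, 0.896, 0.672, 0.36, 0.192 → R0 = 3.013
x·lx·mx: 0, 0, 1.786, 2.688, 2.688, 1.8, 1.152 → Σ = 10.114
T = 10.114 / 3.013 = 3.356787… → 3.357

3.357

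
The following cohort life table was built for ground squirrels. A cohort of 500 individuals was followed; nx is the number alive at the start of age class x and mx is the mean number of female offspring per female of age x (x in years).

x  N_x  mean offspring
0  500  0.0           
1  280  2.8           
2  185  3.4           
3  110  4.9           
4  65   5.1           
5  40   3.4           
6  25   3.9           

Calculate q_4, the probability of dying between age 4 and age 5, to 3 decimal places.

lx = nx/n0 = nx/500: 1, 0.56, 0.37, 0.22, 0.13, 0.08, 0.05
q_4 = (l_4 − l_5) / l_4 = (0.13 − 0.08) / 0.13
     = 0.05 / 0.13 = 0.384615… → 0.385

0.385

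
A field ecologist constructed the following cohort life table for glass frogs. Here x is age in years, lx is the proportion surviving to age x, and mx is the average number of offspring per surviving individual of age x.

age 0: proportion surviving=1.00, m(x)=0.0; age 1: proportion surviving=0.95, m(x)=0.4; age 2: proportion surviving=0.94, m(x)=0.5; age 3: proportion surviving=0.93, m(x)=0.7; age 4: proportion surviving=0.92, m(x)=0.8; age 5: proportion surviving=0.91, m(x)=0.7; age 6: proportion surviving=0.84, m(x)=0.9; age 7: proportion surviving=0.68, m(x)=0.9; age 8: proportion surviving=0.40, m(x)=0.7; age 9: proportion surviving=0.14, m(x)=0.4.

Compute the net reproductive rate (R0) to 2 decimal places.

lx·mx by age: 0, 0.38, 0.47, 0.651, 0.736, 0.637, 0.756, 0.612, 0.28, 0.056
R0 = Σ lx·mx = 4.578 → 4.58

4.58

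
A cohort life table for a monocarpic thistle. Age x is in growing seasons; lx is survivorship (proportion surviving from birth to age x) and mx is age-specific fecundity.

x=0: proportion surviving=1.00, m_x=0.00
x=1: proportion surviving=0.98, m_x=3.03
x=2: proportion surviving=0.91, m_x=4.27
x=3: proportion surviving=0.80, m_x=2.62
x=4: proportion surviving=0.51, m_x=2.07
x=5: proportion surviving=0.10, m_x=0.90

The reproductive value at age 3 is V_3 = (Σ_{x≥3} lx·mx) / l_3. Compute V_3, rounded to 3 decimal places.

lx·mx for x ≥ 3: 2.096, 1.0557, 0.09 → sum = 3.2417
V_3 = 3.2417 / l_3 = 3.2417 / 0.8 = 4.052125 → 4.052

4.052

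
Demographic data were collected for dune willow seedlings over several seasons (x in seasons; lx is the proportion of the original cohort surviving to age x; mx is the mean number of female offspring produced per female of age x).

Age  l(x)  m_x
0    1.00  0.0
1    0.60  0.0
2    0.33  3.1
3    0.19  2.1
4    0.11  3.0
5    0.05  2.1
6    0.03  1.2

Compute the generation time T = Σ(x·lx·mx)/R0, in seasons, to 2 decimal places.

lx·mx: 0, 0, 1.023, 0.399, 0.33, 0.105, 0.036 → R0 = 1.893
x·lx·mx: 0, 0, 2.046, 1.197, 1.32, 0.525, 0.216 → Σ = 5.304
T = 5.304 / 1.893 = 2.801902… → 2.80

2.80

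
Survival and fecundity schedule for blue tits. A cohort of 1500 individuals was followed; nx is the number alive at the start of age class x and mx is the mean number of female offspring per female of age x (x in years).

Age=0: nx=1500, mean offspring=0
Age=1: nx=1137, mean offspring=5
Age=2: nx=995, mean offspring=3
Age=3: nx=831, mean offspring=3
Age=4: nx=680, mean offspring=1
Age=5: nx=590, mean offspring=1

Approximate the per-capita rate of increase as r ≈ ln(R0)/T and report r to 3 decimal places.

lx = nx/n0 = nx/1500: 1, 0.758, 0.66333…, 0.554, 0.45333…, 0.39333…
R0 = Σ lx·mx = 0 + 3.79 + 1.99… + 1.662 + 0.45333… + 0.39333… = 8.288667…
Σ x·lx·mx = 16.536…; T = 16.536…/8.288667… = 1.99501…
r ≈ ln(R0)/T = ln(8.288667…)/1.99501… = 1.06009… → 1.060

1.060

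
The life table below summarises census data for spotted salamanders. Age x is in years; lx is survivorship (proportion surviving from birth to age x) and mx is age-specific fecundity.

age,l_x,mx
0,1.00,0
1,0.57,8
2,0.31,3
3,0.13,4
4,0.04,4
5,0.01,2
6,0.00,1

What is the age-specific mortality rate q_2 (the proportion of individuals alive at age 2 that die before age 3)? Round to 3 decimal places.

0.581

q_2 = (l_2 − l_3) / l_2 = (0.31 − 0.13) / 0.31
     = 0.18 / 0.31 = 0.580645… → 0.581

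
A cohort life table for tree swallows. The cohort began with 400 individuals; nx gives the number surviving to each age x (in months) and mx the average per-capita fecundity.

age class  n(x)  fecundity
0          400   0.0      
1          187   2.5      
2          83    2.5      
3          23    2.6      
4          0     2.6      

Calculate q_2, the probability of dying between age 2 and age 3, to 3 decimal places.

lx = nx/n0 = nx/400: 1, 0.4675, 0.2075, 0.0575, 0
q_2 = (l_2 − l_3) / l_2 = (0.2075 − 0.0575) / 0.2075
     = 0.15 / 0.2075 = 0.722892… → 0.723

0.723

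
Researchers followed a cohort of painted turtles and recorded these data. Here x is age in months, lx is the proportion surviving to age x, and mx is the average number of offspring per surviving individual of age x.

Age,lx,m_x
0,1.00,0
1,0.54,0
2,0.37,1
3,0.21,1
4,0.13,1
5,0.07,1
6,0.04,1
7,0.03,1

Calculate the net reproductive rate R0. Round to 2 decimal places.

0.85

lx·mx by age: 0, 0, 0.37, 0.21, 0.13, 0.07, 0.04, 0.03
R0 = Σ lx·mx = 0.85 → 0.85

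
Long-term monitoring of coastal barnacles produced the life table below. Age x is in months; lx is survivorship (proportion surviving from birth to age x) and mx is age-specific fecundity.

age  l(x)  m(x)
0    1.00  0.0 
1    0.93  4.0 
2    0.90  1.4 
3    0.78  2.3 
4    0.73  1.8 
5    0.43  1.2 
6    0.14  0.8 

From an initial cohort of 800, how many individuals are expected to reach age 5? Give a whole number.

Expected survivors = N0 · l_5 = 800 × 0.43 = 344 → 344

344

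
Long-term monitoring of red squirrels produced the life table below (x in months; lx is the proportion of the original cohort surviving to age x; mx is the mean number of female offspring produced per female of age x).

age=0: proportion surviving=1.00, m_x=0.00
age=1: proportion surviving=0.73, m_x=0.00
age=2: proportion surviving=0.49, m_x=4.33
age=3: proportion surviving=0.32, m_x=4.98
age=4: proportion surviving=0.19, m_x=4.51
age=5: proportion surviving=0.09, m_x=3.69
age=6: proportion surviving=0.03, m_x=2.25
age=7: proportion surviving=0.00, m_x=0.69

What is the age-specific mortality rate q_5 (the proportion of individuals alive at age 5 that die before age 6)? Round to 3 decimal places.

0.667

q_5 = (l_5 − l_6) / l_5 = (0.09 − 0.03) / 0.09
     = 0.06 / 0.09 = 0.666667… → 0.667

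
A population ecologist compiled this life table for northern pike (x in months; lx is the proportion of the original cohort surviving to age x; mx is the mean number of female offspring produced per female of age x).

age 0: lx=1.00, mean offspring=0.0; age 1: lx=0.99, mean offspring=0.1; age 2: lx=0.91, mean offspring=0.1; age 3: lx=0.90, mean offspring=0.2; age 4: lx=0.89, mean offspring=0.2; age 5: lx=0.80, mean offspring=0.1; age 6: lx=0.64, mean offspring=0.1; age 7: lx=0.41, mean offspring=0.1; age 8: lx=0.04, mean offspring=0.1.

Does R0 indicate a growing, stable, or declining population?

R0 = Σ lx·mx = 0 + 0.099 + 0.091 + 0.18 + 0.178 + 0.08 + 0.064 + 0.041 + 0.004 = 0.737
R0 < 1, so the population is declining.

declining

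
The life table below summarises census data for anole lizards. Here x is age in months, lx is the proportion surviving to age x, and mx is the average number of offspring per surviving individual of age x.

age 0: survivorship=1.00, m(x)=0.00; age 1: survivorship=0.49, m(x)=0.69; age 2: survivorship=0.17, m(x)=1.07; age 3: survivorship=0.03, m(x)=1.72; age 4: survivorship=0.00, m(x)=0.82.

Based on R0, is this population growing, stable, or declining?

R0 = Σ lx·mx = 0 + 0.3381 + 0.1819 + 0.0516 + 0 = 0.5716
R0 < 1, so the population is declining.

declining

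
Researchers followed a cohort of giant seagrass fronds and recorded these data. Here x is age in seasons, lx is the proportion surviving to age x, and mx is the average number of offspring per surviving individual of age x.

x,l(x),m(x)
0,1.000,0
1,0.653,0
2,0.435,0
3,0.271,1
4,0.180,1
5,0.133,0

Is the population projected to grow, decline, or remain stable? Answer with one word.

R0 = Σ lx·mx = 0 + 0 + 0 + 0.271 + 0.18 + 0 = 0.451
R0 < 1, so the population is declining.

declining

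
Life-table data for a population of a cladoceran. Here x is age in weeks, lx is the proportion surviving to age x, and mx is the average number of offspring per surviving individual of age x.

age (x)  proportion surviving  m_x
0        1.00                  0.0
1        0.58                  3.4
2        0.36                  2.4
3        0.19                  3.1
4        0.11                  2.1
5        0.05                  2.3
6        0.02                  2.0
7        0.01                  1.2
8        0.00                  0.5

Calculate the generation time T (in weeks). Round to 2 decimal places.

1.91

lx·mx: 0, 1.972, 0.864, 0.589, 0.231, 0.115, 0.04, 0.012, 0 → R0 = 3.823
x·lx·mx: 0, 1.972, 1.728, 1.767, 0.924, 0.575, 0.24, 0.084, 0 → Σ = 7.29
T = 7.29 / 3.823 = 1.906879… → 1.91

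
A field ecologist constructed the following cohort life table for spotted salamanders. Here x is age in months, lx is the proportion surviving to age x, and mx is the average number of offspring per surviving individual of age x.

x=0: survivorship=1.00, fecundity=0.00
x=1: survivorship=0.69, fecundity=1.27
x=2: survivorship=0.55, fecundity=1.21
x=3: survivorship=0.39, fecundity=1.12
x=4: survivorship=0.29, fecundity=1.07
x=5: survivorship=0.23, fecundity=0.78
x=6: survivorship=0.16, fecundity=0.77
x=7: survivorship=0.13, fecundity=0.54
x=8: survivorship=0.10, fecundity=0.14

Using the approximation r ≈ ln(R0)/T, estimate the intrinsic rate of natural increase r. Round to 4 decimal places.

R0 = Σ lx·mx = 0 + 0.8763 + 0.6655 + 0.4368 + 0.3103 + 0.1794 + 0.1232 + 0.0702 + 0.014 = 2.6757
Σ x·lx·mx = 6.9985; T = 6.9985/2.6757 = 2.61558…
r ≈ ln(R0)/T = ln(2.6757)/2.61558… = 0.376288… → 0.3763

0.3763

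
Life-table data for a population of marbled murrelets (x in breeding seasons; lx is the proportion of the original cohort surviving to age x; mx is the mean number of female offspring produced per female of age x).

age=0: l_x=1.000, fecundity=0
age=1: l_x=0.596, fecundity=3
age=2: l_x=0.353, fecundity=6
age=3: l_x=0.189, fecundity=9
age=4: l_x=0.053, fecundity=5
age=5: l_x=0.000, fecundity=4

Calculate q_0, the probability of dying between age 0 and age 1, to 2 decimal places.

q_0 = (l_0 − l_1) / l_0 = (1 − 0.596) / 1
     = 0.404 / 1 = 0.404 → 0.40

0.40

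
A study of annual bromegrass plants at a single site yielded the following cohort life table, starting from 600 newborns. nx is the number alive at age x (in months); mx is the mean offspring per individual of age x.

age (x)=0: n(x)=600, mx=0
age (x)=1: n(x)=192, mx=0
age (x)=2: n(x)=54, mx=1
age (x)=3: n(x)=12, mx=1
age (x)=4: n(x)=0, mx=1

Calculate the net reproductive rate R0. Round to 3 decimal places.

lx = nx/n0 = nx/600: 1, 0.32, 0.09, 0.02, 0
lx·mx by age: 0, 0, 0.09, 0.02, 0
R0 = Σ lx·mx = 0.11 → 0.110

0.110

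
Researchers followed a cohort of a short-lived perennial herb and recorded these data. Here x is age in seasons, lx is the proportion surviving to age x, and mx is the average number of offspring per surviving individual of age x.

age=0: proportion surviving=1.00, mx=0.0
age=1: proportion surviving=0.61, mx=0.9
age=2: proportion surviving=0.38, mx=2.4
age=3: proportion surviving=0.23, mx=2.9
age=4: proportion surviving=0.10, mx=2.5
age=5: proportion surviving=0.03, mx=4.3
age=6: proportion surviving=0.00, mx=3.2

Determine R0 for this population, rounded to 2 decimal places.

lx·mx by age: 0, 0.549, 0.912, 0.667, 0.25, 0.129, 0
R0 = Σ lx·mx = 2.507 → 2.51

2.51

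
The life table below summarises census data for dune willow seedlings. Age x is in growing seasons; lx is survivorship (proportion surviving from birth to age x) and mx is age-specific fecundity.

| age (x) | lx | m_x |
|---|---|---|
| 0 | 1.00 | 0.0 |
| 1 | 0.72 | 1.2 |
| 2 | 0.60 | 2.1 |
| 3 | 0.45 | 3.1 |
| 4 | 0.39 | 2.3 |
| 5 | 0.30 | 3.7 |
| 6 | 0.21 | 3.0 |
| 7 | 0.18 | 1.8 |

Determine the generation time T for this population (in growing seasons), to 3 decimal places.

lx·mx: 0, 0.864, 1.26, 1.395, 0.897, 1.11, 0.63, 0.324 → R0 = 6.48
x·lx·mx: 0, 0.864, 2.52, 4.185, 3.588, 5.55, 3.78, 2.268 → Σ = 22.755
T = 22.755 / 6.48 = 3.511574… → 3.512

3.512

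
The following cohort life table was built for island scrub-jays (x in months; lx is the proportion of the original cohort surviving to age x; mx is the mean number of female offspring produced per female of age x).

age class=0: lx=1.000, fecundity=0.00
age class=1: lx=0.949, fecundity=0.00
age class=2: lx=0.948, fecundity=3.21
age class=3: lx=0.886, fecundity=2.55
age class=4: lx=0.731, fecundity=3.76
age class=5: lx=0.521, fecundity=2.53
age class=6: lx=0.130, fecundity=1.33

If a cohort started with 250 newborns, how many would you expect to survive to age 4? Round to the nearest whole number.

Expected survivors = N0 · l_4 = 250 × 0.731 = 182.75 → 183

183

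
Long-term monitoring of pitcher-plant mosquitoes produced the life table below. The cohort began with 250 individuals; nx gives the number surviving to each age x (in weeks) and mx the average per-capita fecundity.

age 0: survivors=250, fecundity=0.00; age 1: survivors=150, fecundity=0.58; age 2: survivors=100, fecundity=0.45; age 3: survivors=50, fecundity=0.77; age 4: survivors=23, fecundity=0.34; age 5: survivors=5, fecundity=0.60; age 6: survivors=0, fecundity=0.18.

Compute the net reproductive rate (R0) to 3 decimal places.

0.725

lx = nx/n0 = nx/250: 1, 0.6, 0.4, 0.2, 0.092, 0.02, 0
lx·mx by age: 0, 0.348, 0.18, 0.154, 0.03128, 0.012, 0
R0 = Σ lx·mx = 0.72528 → 0.725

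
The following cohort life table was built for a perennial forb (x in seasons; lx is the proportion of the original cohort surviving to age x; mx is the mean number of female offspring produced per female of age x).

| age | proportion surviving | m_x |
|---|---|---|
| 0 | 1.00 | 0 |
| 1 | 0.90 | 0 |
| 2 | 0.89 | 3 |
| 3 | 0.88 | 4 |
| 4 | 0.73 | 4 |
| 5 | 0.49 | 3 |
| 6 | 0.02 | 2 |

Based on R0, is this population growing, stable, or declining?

R0 = Σ lx·mx = 0 + 0 + 2.67 + 3.52 + 2.92 + 1.47 + 0.04 = 10.62
R0 > 1, so the population is growing.

growing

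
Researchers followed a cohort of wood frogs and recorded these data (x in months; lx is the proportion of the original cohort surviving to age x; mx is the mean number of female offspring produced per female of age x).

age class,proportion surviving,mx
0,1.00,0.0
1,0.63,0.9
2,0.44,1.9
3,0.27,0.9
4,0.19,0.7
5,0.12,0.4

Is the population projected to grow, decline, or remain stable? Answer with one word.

R0 = Σ lx·mx = 0 + 0.567 + 0.836 + 0.243 + 0.133 + 0.048 = 1.827
R0 > 1, so the population is growing.

growing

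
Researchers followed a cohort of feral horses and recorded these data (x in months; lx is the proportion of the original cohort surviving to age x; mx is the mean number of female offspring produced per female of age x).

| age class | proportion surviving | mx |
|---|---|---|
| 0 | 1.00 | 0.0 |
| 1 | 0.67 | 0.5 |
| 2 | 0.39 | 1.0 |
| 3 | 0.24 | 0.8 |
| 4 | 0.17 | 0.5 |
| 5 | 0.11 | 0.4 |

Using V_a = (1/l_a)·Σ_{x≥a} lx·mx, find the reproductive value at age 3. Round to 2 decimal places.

lx·mx for x ≥ 3: 0.192, 0.085, 0.044 → sum = 0.321
V_3 = 0.321 / l_3 = 0.321 / 0.24 = 1.3375 → 1.34

1.34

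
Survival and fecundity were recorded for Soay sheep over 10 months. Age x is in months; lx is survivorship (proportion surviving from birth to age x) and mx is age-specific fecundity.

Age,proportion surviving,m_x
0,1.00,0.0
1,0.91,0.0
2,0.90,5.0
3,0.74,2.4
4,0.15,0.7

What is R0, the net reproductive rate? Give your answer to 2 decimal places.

6.38

lx·mx by age: 0, 0, 4.5, 1.776, 0.105
R0 = Σ lx·mx = 6.381 → 6.38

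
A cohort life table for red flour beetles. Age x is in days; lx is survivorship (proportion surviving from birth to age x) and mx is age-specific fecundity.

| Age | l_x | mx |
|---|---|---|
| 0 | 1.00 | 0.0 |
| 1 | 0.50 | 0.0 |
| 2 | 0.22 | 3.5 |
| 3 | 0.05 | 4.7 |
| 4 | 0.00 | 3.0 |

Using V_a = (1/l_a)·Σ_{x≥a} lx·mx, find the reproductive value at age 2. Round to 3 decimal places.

4.568

lx·mx for x ≥ 2: 0.77, 0.235, 0 → sum = 1.005
V_2 = 1.005 / l_2 = 1.005 / 0.22 = 4.568182… → 4.568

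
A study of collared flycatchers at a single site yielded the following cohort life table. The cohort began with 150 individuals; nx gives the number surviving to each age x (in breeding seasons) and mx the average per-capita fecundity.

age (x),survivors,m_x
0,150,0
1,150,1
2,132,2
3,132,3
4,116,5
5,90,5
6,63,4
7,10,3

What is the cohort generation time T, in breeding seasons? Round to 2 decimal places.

3.84

lx = nx/n0 = nx/150: 1, 1, 0.88, 0.88, 0.77333…, 0.6, 0.42, 0.06667…
lx·mx: 0, 1, 1.76, 2.64, 3.866667…, 3, 1.68, 0.2… → R0 = 14.146667…
x·lx·mx: 0, 1, 3.52, 7.92, 15.466667…, 15, 10.08, 1.4… → Σ = 54.386667…
T = 54.386667… / 14.146667… = 3.844486… → 3.84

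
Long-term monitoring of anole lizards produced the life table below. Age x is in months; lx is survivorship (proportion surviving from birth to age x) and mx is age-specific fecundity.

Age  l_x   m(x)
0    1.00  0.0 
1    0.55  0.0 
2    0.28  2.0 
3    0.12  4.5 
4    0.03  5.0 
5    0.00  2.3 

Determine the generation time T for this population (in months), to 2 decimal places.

2.67

lx·mx: 0, 0, 0.56, 0.54, 0.15, 0 → R0 = 1.25
x·lx·mx: 0, 0, 1.12, 1.62, 0.6, 0 → Σ = 3.34
T = 3.34 / 1.25 = 2.672 → 2.67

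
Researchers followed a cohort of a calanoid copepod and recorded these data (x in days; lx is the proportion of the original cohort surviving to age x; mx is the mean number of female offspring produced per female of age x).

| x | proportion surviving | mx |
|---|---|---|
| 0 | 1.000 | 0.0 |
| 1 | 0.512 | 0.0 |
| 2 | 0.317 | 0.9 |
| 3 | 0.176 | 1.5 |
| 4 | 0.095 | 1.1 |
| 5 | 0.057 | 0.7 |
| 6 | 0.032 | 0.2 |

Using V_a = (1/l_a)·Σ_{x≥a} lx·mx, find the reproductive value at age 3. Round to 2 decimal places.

lx·mx for x ≥ 3: 0.264, 0.1045, 0.0399, 0.0064 → sum = 0.4148
V_3 = 0.4148 / l_3 = 0.4148 / 0.176 = 2.356818… → 2.36

2.36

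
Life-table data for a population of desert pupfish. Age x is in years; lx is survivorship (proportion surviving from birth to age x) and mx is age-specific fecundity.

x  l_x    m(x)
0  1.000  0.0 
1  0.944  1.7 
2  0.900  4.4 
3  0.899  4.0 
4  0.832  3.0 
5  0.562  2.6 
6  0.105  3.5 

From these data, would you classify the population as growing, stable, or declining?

growing

R0 = Σ lx·mx = 0 + 1.6048 + 3.96 + 3.596 + 2.496 + 1.4612 + 0.3675 = 13.4855
R0 > 1, so the population is growing.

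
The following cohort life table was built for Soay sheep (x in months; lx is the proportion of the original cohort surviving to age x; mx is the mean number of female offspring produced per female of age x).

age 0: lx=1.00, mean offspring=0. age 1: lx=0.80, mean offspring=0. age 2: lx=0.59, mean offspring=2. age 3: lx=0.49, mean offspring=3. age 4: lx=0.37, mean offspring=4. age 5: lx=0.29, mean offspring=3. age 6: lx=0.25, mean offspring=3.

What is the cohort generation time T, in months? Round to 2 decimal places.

3.75

lx·mx: 0, 0, 1.18, 1.47, 1.48, 0.87, 0.75 → R0 = 5.75
x·lx·mx: 0, 0, 2.36, 4.41, 5.92, 4.35, 4.5 → Σ = 21.54
T = 21.54 / 5.75 = 3.746087… → 3.75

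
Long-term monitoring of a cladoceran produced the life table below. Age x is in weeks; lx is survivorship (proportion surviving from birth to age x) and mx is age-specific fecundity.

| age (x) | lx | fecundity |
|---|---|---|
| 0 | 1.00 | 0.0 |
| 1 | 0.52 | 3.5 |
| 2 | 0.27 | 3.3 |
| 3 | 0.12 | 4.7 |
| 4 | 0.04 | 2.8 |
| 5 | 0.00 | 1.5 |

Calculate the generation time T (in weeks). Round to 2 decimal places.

lx·mx: 0, 1.82, 0.891, 0.564, 0.112, 0 → R0 = 3.387
x·lx·mx: 0, 1.82, 1.782, 1.692, 0.448, 0 → Σ = 5.742
T = 5.742 / 3.387 = 1.695306… → 1.70

1.70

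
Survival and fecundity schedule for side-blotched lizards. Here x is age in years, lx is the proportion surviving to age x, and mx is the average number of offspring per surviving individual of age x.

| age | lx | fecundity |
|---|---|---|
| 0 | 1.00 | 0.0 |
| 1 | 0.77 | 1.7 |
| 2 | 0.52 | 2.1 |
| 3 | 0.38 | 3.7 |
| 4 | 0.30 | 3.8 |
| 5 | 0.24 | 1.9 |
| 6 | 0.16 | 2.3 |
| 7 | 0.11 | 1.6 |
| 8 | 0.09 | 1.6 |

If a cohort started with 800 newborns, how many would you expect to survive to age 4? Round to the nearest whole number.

Expected survivors = N0 · l_4 = 800 × 0.30 = 240 → 240

240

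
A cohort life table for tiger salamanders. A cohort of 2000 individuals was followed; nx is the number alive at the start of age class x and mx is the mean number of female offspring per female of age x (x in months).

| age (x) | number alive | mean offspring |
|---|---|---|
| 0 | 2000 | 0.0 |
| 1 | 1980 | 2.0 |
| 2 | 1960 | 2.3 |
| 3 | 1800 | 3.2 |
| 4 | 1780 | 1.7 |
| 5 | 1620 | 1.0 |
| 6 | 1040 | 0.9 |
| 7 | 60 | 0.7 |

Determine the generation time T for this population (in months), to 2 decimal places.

2.84

lx = nx/n0 = nx/2000: 1, 0.99, 0.98, 0.9, 0.89, 0.81, 0.52, 0.03
lx·mx: 0, 1.98, 2.254, 2.88, 1.513, 0.81, 0.468, 0.021 → R0 = 9.926
x·lx·mx: 0, 1.98, 4.508, 8.64, 6.052, 4.05, 2.808, 0.147 → Σ = 28.185
T = 28.185 / 9.926 = 2.839512… → 2.84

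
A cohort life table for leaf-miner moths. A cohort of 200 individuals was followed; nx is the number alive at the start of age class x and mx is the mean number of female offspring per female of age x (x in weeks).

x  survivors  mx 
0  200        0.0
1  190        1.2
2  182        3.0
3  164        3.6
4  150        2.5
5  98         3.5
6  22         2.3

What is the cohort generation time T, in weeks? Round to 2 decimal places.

lx = nx/n0 = nx/200: 1, 0.95, 0.91, 0.82, 0.75, 0.49, 0.11
lx·mx: 0, 1.14, 2.73, 2.952, 1.875, 1.715, 0.253 → R0 = 10.665
x·lx·mx: 0, 1.14, 5.46, 8.856, 7.5, 8.575, 1.518 → Σ = 33.049
T = 33.049 / 10.665 = 3.098828… → 3.10

3.10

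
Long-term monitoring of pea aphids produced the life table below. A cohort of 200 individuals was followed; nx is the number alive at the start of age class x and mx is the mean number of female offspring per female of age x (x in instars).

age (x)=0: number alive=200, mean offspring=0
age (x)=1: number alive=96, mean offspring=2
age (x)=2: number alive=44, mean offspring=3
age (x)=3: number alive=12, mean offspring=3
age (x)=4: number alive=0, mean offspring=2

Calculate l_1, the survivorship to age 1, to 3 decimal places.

l_1 = n_1/n_0 = 96/200 = 0.48 → 0.480

0.480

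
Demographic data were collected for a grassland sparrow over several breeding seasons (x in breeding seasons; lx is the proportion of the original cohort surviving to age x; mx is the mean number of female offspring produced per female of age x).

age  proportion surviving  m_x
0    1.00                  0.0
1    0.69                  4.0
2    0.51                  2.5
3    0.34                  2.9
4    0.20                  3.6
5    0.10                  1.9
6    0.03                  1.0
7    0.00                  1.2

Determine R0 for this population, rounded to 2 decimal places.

5.96

lx·mx by age: 0, 2.76, 1.275, 0.986, 0.72, 0.19, 0.03, 0
R0 = Σ lx·mx = 5.961 → 5.96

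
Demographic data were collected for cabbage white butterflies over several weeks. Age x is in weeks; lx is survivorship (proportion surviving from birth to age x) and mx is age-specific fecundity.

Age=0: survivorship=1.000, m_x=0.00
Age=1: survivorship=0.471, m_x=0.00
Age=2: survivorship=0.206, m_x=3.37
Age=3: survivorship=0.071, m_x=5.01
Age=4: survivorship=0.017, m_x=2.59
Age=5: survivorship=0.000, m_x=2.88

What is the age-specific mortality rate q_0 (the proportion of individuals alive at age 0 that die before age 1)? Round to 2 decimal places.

0.53

q_0 = (l_0 − l_1) / l_0 = (1 − 0.471) / 1
     = 0.529 / 1 = 0.529 → 0.53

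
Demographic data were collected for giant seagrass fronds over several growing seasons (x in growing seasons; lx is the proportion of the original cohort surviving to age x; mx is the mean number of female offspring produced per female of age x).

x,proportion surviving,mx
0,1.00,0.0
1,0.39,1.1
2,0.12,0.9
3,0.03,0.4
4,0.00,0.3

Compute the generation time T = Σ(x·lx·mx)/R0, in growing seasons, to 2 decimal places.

1.24

lx·mx: 0, 0.429, 0.108, 0.012, 0 → R0 = 0.549
x·lx·mx: 0, 0.429, 0.216, 0.036, 0 → Σ = 0.681
T = 0.681 / 0.549 = 1.240437… → 1.24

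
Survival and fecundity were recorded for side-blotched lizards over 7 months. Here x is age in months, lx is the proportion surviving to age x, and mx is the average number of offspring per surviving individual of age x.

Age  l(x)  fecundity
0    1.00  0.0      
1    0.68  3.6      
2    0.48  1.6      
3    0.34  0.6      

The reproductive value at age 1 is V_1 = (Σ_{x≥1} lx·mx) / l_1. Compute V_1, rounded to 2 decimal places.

lx·mx for x ≥ 1: 2.448, 0.768, 0.204 → sum = 3.42
V_1 = 3.42 / l_1 = 3.42 / 0.68 = 5.029412… → 5.03

5.03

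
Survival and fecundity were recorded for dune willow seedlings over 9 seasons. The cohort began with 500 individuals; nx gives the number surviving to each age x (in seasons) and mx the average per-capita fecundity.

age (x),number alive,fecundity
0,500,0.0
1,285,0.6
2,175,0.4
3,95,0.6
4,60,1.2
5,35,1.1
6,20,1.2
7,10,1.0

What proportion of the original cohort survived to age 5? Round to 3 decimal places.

0.070

l_5 = n_5/n_0 = 35/500 = 0.07 → 0.070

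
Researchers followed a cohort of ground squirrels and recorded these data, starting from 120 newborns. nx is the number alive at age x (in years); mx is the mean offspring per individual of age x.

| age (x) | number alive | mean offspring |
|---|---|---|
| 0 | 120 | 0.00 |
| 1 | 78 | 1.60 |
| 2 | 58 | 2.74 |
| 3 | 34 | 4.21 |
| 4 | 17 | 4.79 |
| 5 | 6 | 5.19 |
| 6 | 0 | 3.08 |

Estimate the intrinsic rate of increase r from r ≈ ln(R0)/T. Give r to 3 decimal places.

lx = nx/n0 = nx/120: 1, 0.65, 0.48333…, 0.28333…, 0.14167…, 0.05, 0
R0 = Σ lx·mx = 0 + 1.04 + 1.32433… + 1.19283… + 0.67858… + 0.2595 + 0 = 4.49525…
Σ x·lx·mx = 11.279…; T = 11.279…/4.49525… = 2.50909…
r ≈ ln(R0)/T = ln(4.49525…)/2.50909… = 0.59903… → 0.599

0.599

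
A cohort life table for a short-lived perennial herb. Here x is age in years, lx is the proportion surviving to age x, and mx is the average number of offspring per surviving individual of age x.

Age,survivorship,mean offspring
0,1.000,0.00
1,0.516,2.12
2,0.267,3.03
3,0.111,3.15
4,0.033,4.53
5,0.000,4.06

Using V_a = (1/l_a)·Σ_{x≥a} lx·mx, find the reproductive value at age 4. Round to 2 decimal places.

4.53

lx·mx for x ≥ 4: 0.14949, 0 → sum = 0.14949
V_4 = 0.14949 / l_4 = 0.14949 / 0.033 = 4.53 → 4.53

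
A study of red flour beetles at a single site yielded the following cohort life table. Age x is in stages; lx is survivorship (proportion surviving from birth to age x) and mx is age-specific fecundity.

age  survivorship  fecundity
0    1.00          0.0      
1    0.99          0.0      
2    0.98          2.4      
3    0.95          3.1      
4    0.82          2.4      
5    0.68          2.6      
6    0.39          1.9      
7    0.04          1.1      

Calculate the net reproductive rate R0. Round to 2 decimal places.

lx·mx by age: 0, 0, 2.352, 2.945, 1.968, 1.768, 0.741, 0.044
R0 = Σ lx·mx = 9.818 → 9.82

9.82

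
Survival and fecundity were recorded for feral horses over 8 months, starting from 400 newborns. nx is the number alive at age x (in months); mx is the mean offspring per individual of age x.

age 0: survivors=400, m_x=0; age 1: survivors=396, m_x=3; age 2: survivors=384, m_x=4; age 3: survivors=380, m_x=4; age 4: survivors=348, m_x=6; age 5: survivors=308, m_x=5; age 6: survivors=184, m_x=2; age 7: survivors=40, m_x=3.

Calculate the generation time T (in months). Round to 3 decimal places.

3.340

lx = nx/n0 = nx/400: 1, 0.99, 0.96, 0.95, 0.87, 0.77, 0.46, 0.1
lx·mx: 0, 2.97, 3.84, 3.8, 5.22, 3.85, 0.92, 0.3 → R0 = 20.9
x·lx·mx: 0, 2.97, 7.68, 11.4, 20.88, 19.25, 5.52, 2.1 → Σ = 69.8
T = 69.8 / 20.9 = 3.339713… → 3.340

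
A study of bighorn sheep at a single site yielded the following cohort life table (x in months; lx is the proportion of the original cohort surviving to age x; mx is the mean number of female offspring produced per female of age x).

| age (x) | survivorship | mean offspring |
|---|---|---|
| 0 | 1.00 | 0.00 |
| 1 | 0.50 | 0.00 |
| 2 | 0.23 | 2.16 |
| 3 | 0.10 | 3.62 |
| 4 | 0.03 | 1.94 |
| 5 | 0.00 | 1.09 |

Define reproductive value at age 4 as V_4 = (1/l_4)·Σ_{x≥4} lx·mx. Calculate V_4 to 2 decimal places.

lx·mx for x ≥ 4: 0.0582, 0 → sum = 0.0582
V_4 = 0.0582 / l_4 = 0.0582 / 0.03 = 1.94 → 1.94

1.94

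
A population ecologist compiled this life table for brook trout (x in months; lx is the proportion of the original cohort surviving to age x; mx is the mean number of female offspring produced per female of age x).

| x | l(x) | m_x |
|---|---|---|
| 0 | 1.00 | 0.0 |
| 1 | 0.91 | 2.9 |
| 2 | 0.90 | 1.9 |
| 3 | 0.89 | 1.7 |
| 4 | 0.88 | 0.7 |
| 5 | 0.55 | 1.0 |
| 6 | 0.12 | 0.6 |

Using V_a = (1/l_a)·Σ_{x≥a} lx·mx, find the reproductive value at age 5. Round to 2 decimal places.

1.13

lx·mx for x ≥ 5: 0.55, 0.072 → sum = 0.622
V_5 = 0.622 / l_5 = 0.622 / 0.55 = 1.130909… → 1.13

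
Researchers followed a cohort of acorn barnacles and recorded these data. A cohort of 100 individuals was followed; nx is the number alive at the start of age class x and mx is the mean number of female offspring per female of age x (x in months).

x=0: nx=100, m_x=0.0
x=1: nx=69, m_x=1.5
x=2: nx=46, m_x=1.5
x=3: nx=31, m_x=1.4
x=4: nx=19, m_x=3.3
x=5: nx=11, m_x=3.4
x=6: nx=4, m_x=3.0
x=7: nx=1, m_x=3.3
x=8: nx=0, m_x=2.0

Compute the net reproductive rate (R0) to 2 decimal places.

lx = nx/n0 = nx/100: 1, 0.69, 0.46, 0.31, 0.19, 0.11, 0.04, 0.01, 0
lx·mx by age: 0, 1.035, 0.69, 0.434, 0.627, 0.374, 0.12, 0.033, 0
R0 = Σ lx·mx = 3.313 → 3.31

3.31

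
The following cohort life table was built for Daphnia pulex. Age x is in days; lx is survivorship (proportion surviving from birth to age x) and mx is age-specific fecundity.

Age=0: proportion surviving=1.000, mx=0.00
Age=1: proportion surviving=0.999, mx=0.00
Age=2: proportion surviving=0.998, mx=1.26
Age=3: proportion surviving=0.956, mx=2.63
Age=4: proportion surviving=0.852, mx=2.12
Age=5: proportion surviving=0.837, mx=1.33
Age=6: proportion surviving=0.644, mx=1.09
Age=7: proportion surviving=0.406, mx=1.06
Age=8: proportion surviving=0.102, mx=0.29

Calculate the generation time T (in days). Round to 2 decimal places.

3.86

lx·mx: 0, 0, 1.25748, 2.51428, 1.80624, 1.11321, 0.70196, 0.43036, 0.02958 → R0 = 7.85311
x·lx·mx: 0, 0, 2.51496, 7.54284, 7.22496, 5.56605, 4.21176, 3.01252, 0.23664 → Σ = 30.30973
T = 30.30973 / 7.85311 = 3.859583… → 3.86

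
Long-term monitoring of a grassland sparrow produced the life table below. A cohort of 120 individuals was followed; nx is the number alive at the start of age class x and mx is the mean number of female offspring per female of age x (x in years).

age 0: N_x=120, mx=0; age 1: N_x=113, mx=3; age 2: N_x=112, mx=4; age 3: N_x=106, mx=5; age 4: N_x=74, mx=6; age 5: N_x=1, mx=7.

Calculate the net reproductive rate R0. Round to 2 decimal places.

lx = nx/n0 = nx/120: 1, 0.94167…, 0.93333…, 0.88333…, 0.61667…, 0.00833…
lx·mx by age: 0, 2.825…, 3.733333…, 4.416667…, 3.7…, 0.058333…
R0 = Σ lx·mx = 14.733333… → 14.73

14.73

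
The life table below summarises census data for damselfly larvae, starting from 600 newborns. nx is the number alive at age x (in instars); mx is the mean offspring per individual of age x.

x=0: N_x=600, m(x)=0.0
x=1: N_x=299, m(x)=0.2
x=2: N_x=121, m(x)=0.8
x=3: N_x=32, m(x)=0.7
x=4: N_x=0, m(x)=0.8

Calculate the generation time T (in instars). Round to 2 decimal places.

lx = nx/n0 = nx/600: 1, 0.49833…, 0.20167…, 0.05333…, 0
lx·mx: 0, 0.099667…, 0.161333…, 0.037333…, 0 → R0 = 0.298333…
x·lx·mx: 0, 0.099667…, 0.322667…, 0.112…, 0 → Σ = 0.534333…
T = 0.534333… / 0.298333… = 1.791061… → 1.79

1.79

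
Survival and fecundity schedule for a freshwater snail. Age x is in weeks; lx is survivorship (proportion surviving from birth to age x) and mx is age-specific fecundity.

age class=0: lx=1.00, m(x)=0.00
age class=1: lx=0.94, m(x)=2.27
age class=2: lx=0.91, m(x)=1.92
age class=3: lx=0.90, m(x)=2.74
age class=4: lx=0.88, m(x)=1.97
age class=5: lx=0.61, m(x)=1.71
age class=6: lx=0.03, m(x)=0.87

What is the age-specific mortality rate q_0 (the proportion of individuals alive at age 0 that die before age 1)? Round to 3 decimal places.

q_0 = (l_0 − l_1) / l_0 = (1 − 0.94) / 1
     = 0.06 / 1 = 0.06 → 0.060

0.060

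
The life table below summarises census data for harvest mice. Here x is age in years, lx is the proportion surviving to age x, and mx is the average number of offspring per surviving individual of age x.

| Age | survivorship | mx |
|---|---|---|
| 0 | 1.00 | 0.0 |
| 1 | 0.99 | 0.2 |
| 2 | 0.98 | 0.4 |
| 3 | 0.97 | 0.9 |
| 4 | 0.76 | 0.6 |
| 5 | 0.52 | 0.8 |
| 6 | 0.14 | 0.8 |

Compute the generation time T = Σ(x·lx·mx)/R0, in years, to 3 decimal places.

3.342

lx·mx: 0, 0.198, 0.392, 0.873, 0.456, 0.416, 0.112 → R0 = 2.447
x·lx·mx: 0, 0.198, 0.784, 2.619, 1.824, 2.08, 0.672 → Σ = 8.177
T = 8.177 / 2.447 = 3.341643… → 3.342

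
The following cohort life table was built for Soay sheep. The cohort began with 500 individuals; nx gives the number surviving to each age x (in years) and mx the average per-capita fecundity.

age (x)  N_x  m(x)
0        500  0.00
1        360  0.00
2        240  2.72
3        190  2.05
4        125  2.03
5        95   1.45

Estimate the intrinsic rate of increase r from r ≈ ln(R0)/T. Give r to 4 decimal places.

0.3615

lx = nx/n0 = nx/500: 1, 0.72, 0.48, 0.38, 0.25, 0.19
R0 = Σ lx·mx = 0 + 0 + 1.3056 + 0.779 + 0.5075 + 0.2755 = 2.8676
Σ x·lx·mx = 8.3557; T = 8.3557/2.8676 = 2.91383…
r ≈ ln(R0)/T = ln(2.8676)/2.91383… = 0.361543… → 0.3615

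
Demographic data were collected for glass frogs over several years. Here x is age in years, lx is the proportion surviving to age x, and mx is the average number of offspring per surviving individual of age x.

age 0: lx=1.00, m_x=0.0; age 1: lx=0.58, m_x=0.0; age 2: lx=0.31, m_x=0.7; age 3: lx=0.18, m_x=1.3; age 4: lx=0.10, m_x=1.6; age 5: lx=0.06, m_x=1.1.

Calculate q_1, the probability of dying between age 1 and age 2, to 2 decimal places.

q_1 = (l_1 − l_2) / l_1 = (0.58 − 0.31) / 0.58
     = 0.27 / 0.58 = 0.465517… → 0.47

0.47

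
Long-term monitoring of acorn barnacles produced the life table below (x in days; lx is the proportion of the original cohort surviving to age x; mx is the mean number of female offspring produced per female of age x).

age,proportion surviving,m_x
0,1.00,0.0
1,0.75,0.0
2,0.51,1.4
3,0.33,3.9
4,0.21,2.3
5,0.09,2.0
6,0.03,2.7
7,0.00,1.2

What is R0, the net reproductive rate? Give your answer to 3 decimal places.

lx·mx by age: 0, 0, 0.714, 1.287, 0.483, 0.18, 0.081, 0
R0 = Σ lx·mx = 2.745 → 2.745

2.745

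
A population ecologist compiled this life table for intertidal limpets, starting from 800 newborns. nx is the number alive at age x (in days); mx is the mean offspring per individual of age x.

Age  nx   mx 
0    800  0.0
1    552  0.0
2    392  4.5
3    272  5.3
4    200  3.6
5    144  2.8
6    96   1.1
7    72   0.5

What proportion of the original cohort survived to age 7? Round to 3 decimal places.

0.090

l_7 = n_7/n_0 = 72/800 = 0.09 → 0.090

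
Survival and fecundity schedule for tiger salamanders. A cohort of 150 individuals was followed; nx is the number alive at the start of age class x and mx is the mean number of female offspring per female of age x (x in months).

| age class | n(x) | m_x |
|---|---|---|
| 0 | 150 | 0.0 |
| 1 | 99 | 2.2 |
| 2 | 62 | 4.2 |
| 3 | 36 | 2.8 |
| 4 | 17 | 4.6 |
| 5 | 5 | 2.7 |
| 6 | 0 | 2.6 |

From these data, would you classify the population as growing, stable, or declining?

lx = nx/n0 = nx/150: 1, 0.66, 0.41333…, 0.24, 0.11333…, 0.03333…, 0
R0 = Σ lx·mx = 0 + 1.452 + 1.736… + 0.672 + 0.521333… + 0.09… + 0 = 4.471333…
R0 > 1, so the population is growing.

growing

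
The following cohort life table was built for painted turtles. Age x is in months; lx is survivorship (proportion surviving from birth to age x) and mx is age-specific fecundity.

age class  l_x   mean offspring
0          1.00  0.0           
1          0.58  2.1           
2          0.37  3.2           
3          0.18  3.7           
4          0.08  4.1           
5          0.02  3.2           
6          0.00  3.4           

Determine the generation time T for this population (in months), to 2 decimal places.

lx·mx: 0, 1.218, 1.184, 0.666, 0.328, 0.064, 0 → R0 = 3.46
x·lx·mx: 0, 1.218, 2.368, 1.998, 1.312, 0.32, 0 → Σ = 7.216
T = 7.216 / 3.46 = 2.085549… → 2.09

2.09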